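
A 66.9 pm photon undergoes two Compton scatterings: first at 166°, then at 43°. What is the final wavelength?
72.3324 pm

Apply Compton shift twice:

First scattering at θ₁ = 166°:
Δλ₁ = λ_C(1 - cos(166°))
Δλ₁ = 2.4263 × 1.9703
Δλ₁ = 4.7805 pm

After first scattering:
λ₁ = 66.9 + 4.7805 = 71.6805 pm

Second scattering at θ₂ = 43°:
Δλ₂ = λ_C(1 - cos(43°))
Δλ₂ = 2.4263 × 0.2686
Δλ₂ = 0.6518 pm

Final wavelength:
λ₂ = 71.6805 + 0.6518 = 72.3324 pm

Total shift: Δλ_total = 4.7805 + 0.6518 = 5.4324 pm

(Intermediate values are shown rounded; full precision is carried through to the final answer.)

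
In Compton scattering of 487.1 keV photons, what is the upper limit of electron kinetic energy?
319.5079 keV

Maximum energy transfer occurs at θ = 180° (backscattering).

Initial photon: E₀ = 487.1 keV → λ₀ = 2.5454 pm

Maximum Compton shift (at 180°):
Δλ_max = 2λ_C = 2 × 2.4263 = 4.8526 pm

Final wavelength:
λ' = 2.5454 + 4.8526 = 7.3980 pm

Minimum photon energy (maximum energy to electron):
E'_min = hc/λ' = 167.5921 keV

Maximum electron kinetic energy:
K_max = E₀ - E'_min = 487.1000 - 167.5921 = 319.5079 keV

(Intermediate values are shown rounded; full precision is carried through to the final answer.)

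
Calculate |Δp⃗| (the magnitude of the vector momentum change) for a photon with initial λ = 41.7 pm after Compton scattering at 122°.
2.6667e-23 kg·m/s

Photon momentum magnitude is p = h/λ.

Initial momentum:
p₀ = h/λ = 6.6261e-34/4.1700e-11 = 1.5890e-23 kg·m/s

After scattering:
λ' = λ + Δλ = 41.7 + 3.7121 = 45.4121 pm
p' = h/λ' = 6.6261e-34/4.5412e-11 = 1.4591e-23 kg·m/s

Momentum is a vector; the scattered photon's direction makes angle θ = 122° with the incident direction. The magnitude of the vector change Δp⃗ = p⃗₀ − p⃗' is found from the law of cosines:
|Δp⃗|² = p₀² + p'² − 2p₀p'cos θ
|Δp⃗|² = (1.5890e-23)² + (1.4591e-23)² − 2·1.5890e-23·1.4591e-23·cos(122°)
|Δp⃗| = 2.6667e-23 kg·m/s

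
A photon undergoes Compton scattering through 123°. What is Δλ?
3.7478 pm

Using the Compton scattering formula:
Δλ = λ_C(1 - cos θ)

where λ_C = h/(m_e·c) ≈ 2.4263 pm is the Compton wavelength of an electron.

For θ = 123°:
cos(123°) = -0.5446
1 - cos(123°) = 1.5446

Δλ = 2.4263 × 1.5446
Δλ = 3.7478 pm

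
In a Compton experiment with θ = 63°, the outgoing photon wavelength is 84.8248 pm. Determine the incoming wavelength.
83.5000 pm

From λ' = λ + Δλ, we have λ = λ' - Δλ

First calculate the Compton shift:
Δλ = λ_C(1 - cos θ)
Δλ = 2.4263 × (1 - cos(63°))
Δλ = 2.4263 × 0.5460
Δλ = 1.3248 pm

Initial wavelength:
λ = λ' - Δλ
λ = 84.8248 - 1.3248
λ = 83.5000 pm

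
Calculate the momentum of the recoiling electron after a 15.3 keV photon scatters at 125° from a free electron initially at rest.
1.4180e-23 kg·m/s

The electron is initially at rest, so by conservation of momentum:
p⃗_e = p⃗₀ − p⃗'  (incident photon momentum minus scattered photon momentum)

Photon momentum magnitudes (p = h/λ = E/c):
λ₀ = hc/E₀ = 81.0354 pm → p₀ = h/λ₀ = 8.1768e-24 kg·m/s
Δλ = λ_C(1 − cos 125°) = 3.8180 pm
λ' = 84.8534 pm → p' = h/λ' = 7.8088e-24 kg·m/s

The scattered photon makes angle θ = 125° with the incident direction, so by the law of cosines:
|p⃗_e|² = p₀² + p'² − 2p₀p'cos θ
|p⃗_e|² = (8.1768e-24)² + (7.8088e-24)² − 2·8.1768e-24·7.8088e-24·cos(125°)
|p⃗_e| = 1.4180e-23 kg·m/s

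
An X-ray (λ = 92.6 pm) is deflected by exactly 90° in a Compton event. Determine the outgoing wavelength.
95.0263 pm

Using the Compton formula: λ' = λ + λ_C(1 − cos θ)

For θ = 90°, cos θ = 0 (exact) = 0.0000, so:
1 − cos 90° = 1 − (0) = 1.0000

Δλ = λ_C × 1.0000 = 2.4263 × 1.0000 = 2.4263 pm

λ' = 92.6 + 2.4263 = 95.0263 pm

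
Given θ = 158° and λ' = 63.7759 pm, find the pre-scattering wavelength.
59.1000 pm

From λ' = λ + Δλ, we have λ = λ' - Δλ

First calculate the Compton shift:
Δλ = λ_C(1 - cos θ)
Δλ = 2.4263 × (1 - cos(158°))
Δλ = 2.4263 × 1.9272
Δλ = 4.6759 pm

Initial wavelength:
λ = λ' - Δλ
λ = 63.7759 - 4.6759
λ = 59.1000 pm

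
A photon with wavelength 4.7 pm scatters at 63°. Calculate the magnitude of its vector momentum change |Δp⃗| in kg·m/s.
1.3376e-22 kg·m/s

Photon momentum magnitude is p = h/λ.

Initial momentum:
p₀ = h/λ = 6.6261e-34/4.7000e-12 = 1.4098e-22 kg·m/s

After scattering:
λ' = λ + Δλ = 4.7 + 1.3248 = 6.0248 pm
p' = h/λ' = 6.6261e-34/6.0248e-12 = 1.0998e-22 kg·m/s

Momentum is a vector; the scattered photon's direction makes angle θ = 63° with the incident direction. The magnitude of the vector change Δp⃗ = p⃗₀ − p⃗' is found from the law of cosines:
|Δp⃗|² = p₀² + p'² − 2p₀p'cos θ
|Δp⃗|² = (1.4098e-22)² + (1.0998e-22)² − 2·1.4098e-22·1.0998e-22·cos(63°)
|Δp⃗| = 1.3376e-22 kg·m/s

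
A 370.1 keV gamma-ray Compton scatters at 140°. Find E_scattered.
162.3895 keV

First convert energy to wavelength:
λ = hc/E, with hc ≈ 1239.842 keV·pm (i.e. 1239.842 eV·nm)

For E = 370.1 keV = 370100 eV:
λ = 1239.842 keV·pm / 370.1 keV
λ = 3.3500 pm

Calculate the Compton shift:
Δλ = λ_C(1 - cos(140°)) = 2.4263 × 1.7660
Δλ = 4.2850 pm

Final wavelength:
λ' = 3.3500 + 4.2850 = 7.6350 pm

Final energy:
E' = hc/λ' = 1239.842 / 7.6350 = 162.3895 keV

(Intermediate values are shown rounded; full precision is carried through to the final answer.)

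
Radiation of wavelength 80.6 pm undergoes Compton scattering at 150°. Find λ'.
85.1276 pm

Using the Compton formula: λ' = λ + λ_C(1 − cos θ)

For θ = 150°, cos θ = -√3/2 (exact) ≈ -0.8660, so:
1 − cos 150° = 1 − (-√3/2) ≈ 1.8660

Δλ = λ_C × 1.8660 = 2.4263 × 1.8660 = 4.5276 pm

λ' = 80.6 + 4.5276 = 85.1276 pm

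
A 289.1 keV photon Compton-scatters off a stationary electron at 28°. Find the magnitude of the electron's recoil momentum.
7.3030e-23 kg·m/s

The electron is initially at rest, so by conservation of momentum:
p⃗_e = p⃗₀ − p⃗'  (incident photon momentum minus scattered photon momentum)

Photon momentum magnitudes (p = h/λ = E/c):
λ₀ = hc/E₀ = 4.2886 pm → p₀ = h/λ₀ = 1.5450e-22 kg·m/s
Δλ = λ_C(1 − cos 28°) = 0.2840 pm
λ' = 4.5726 pm → p' = h/λ' = 1.4491e-22 kg·m/s

The scattered photon makes angle θ = 28° with the incident direction, so by the law of cosines:
|p⃗_e|² = p₀² + p'² − 2p₀p'cos θ
|p⃗_e|² = (1.5450e-22)² + (1.4491e-22)² − 2·1.5450e-22·1.4491e-22·cos(28°)
|p⃗_e| = 7.3030e-23 kg·m/s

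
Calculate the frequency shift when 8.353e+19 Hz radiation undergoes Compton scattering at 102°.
3.755e+19 Hz (decrease)

Convert frequency to wavelength (c = 299792458 m/s):
λ₀ = c/f₀ = 299792458/8.353e+19 = 3.5890394e-12 m = 3.5890 pm

Calculate Compton shift:
Δλ = λ_C(1 - cos(102°)) = 2.9308 pm

Final wavelength:
λ' = λ₀ + Δλ = 3.5890 + 2.9308 = 6.5198 pm

Final frequency:
f' = c/λ' = 299792458/6.5198079e-12 = 4.5981793e+19 Hz

Frequency shift (decrease):
Δf = f₀ - f' = 8.353e+19 - 4.5981793e+19 = 3.755e+19 Hz

(Intermediate values are shown rounded; full precision is carried through to the final answer.)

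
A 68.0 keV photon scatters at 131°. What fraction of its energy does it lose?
0.1806 (or 18.06%)

Calculate initial and final photon energies:

Initial: E₀ = 68.0 keV → λ₀ = 18.2330 pm
Compton shift: Δλ = 4.0181 pm
Final wavelength: λ' = 22.2511 pm
Final energy: E' = 55.7205 keV

Fractional energy loss:
(E₀ - E')/E₀ = (68.0000 - 55.7205)/68.0000
= 12.2795/68.0000
= 0.1806
= 18.06%

(Intermediate values are shown rounded; full precision is carried through to the final answer.)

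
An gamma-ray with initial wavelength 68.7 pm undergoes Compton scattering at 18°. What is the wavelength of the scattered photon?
68.8188 pm

Using the Compton scattering formula:
λ' = λ + Δλ = λ + λ_C(1 - cos θ)

Given:
- Initial wavelength λ = 68.7 pm
- Scattering angle θ = 18°
- Compton wavelength λ_C ≈ 2.4263 pm

Calculate the shift:
Δλ = 2.4263 × (1 - cos(18°))
Δλ = 2.4263 × 0.0489
Δλ = 0.1188 pm

Final wavelength:
λ' = 68.7 + 0.1188 = 68.8188 pm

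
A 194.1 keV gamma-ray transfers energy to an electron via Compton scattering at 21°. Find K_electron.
4.7765 keV

By energy conservation: K_e = E_initial - E_final

First find the scattered photon energy:
Initial wavelength: λ = hc/E = 6.3876 pm
Compton shift: Δλ = λ_C(1 - cos(21°)) = 0.1612 pm
Final wavelength: λ' = 6.3876 + 0.1612 = 6.5488 pm
Final photon energy: E' = hc/λ' = 189.3235 keV

Electron kinetic energy:
K_e = E - E' = 194.1000 - 189.3235 = 4.7765 keV

(Intermediate values are shown rounded; full precision is carried through to the final answer.)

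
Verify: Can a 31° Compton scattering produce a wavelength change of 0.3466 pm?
Yes, consistent

Calculate the expected shift for θ = 31°:

Δλ_expected = λ_C(1 - cos(31°))
Δλ_expected = 2.4263 × (1 - cos(31°))
Δλ_expected = 2.4263 × 0.1428
Δλ_expected = 0.3466 pm

Given shift: 0.3466 pm
Expected shift: 0.3466 pm
Difference: 0.0000 pm

The values match. This is consistent with Compton scattering at the stated angle.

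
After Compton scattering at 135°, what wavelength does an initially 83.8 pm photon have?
87.9420 pm

Using the Compton formula: λ' = λ + λ_C(1 − cos θ)

For θ = 135°, cos θ = -√2/2 (exact) ≈ -0.7071, so:
1 − cos 135° = 1 − (-√2/2) ≈ 1.7071

Δλ = λ_C × 1.7071 = 2.4263 × 1.7071 = 4.1420 pm

λ' = 83.8 + 4.1420 = 87.9420 pm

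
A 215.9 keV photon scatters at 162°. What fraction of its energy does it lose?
0.4519 (or 45.19%)

Calculate initial and final photon energies:

Initial: E₀ = 215.9 keV → λ₀ = 5.7427 pm
Compton shift: Δλ = 4.7339 pm
Final wavelength: λ' = 10.4765 pm
Final energy: E' = 118.3446 keV

Fractional energy loss:
(E₀ - E')/E₀ = (215.9000 - 118.3446)/215.9000
= 97.5554/215.9000
= 0.4519
= 45.19%

(Intermediate values are shown rounded; full precision is carried through to the final answer.)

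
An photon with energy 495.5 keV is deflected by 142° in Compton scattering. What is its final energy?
181.2509 keV

First convert energy to wavelength:
λ = hc/E, with hc ≈ 1239.842 keV·pm (i.e. 1239.842 eV·nm)

For E = 495.5 keV = 495500 eV:
λ = 1239.842 keV·pm / 495.5 keV
λ = 2.5022 pm

Calculate the Compton shift:
Δλ = λ_C(1 - cos(142°)) = 2.4263 × 1.7880
Δλ = 4.3383 pm

Final wavelength:
λ' = 2.5022 + 4.3383 = 6.8405 pm

Final energy:
E' = hc/λ' = 1239.842 / 6.8405 = 181.2509 keV

(Intermediate values are shown rounded; full precision is carried through to the final answer.)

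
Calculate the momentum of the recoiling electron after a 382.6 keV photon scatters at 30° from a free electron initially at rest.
1.0261e-22 kg·m/s

The electron is initially at rest, so by conservation of momentum:
p⃗_e = p⃗₀ − p⃗'  (incident photon momentum minus scattered photon momentum)

Photon momentum magnitudes (p = h/λ = E/c):
λ₀ = hc/E₀ = 3.2406 pm → p₀ = h/λ₀ = 2.0447e-22 kg·m/s
Δλ = λ_C(1 − cos 30°) = 0.3251 pm
λ' = 3.5656 pm → p' = h/λ' = 1.8583e-22 kg·m/s

The scattered photon makes angle θ = 30° with the incident direction, so by the law of cosines:
|p⃗_e|² = p₀² + p'² − 2p₀p'cos θ
|p⃗_e|² = (2.0447e-22)² + (1.8583e-22)² − 2·2.0447e-22·1.8583e-22·cos(30°)
|p⃗_e| = 1.0261e-22 kg·m/s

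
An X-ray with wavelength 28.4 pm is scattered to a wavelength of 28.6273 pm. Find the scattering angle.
25.00°

First find the wavelength shift:
Δλ = λ' - λ = 28.6273 - 28.4 = 0.2273 pm

Using Δλ = λ_C(1 - cos θ), with λ_C = h/(m_e·c) ≈ 2.42631024 pm:
cos θ = 1 - Δλ/λ_C
cos θ = 1 - 0.2273/2.42631024
cos θ = 0.906319

θ = arccos(0.906319)
θ = 25.00°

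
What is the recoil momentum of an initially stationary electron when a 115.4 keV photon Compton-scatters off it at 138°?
9.9087e-23 kg·m/s

The electron is initially at rest, so by conservation of momentum:
p⃗_e = p⃗₀ − p⃗'  (incident photon momentum minus scattered photon momentum)

Photon momentum magnitudes (p = h/λ = E/c):
λ₀ = hc/E₀ = 10.7439 pm → p₀ = h/λ₀ = 6.1673e-23 kg·m/s
Δλ = λ_C(1 − cos 138°) = 4.2294 pm
λ' = 14.9733 pm → p' = h/λ' = 4.4253e-23 kg·m/s

The scattered photon makes angle θ = 138° with the incident direction, so by the law of cosines:
|p⃗_e|² = p₀² + p'² − 2p₀p'cos θ
|p⃗_e|² = (6.1673e-23)² + (4.4253e-23)² − 2·6.1673e-23·4.4253e-23·cos(138°)
|p⃗_e| = 9.9087e-23 kg·m/s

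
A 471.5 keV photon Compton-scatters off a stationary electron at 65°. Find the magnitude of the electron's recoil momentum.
2.3560e-22 kg·m/s

The electron is initially at rest, so by conservation of momentum:
p⃗_e = p⃗₀ − p⃗'  (incident photon momentum minus scattered photon momentum)

Photon momentum magnitudes (p = h/λ = E/c):
λ₀ = hc/E₀ = 2.6296 pm → p₀ = h/λ₀ = 2.5198e-22 kg·m/s
Δλ = λ_C(1 − cos 65°) = 1.4009 pm
λ' = 4.0305 pm → p' = h/λ' = 1.6440e-22 kg·m/s

The scattered photon makes angle θ = 65° with the incident direction, so by the law of cosines:
|p⃗_e|² = p₀² + p'² − 2p₀p'cos θ
|p⃗_e|² = (2.5198e-22)² + (1.6440e-22)² − 2·2.5198e-22·1.6440e-22·cos(65°)
|p⃗_e| = 2.3560e-22 kg·m/s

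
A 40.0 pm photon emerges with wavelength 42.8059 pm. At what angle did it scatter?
99.00°

First find the wavelength shift:
Δλ = λ' - λ = 42.8059 - 40.0 = 2.8059 pm

Using Δλ = λ_C(1 - cos θ), with λ_C = h/(m_e·c) ≈ 2.42631024 pm:
cos θ = 1 - Δλ/λ_C
cos θ = 1 - 2.8059/2.42631024
cos θ = -0.156447

θ = arccos(-0.156447)
θ = 99.00°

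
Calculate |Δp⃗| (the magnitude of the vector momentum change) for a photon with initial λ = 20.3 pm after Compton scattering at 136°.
5.5408e-23 kg·m/s

Photon momentum magnitude is p = h/λ.

Initial momentum:
p₀ = h/λ = 6.6261e-34/2.0300e-11 = 3.2641e-23 kg·m/s

After scattering:
λ' = λ + Δλ = 20.3 + 4.1717 = 24.4717 pm
p' = h/λ' = 6.6261e-34/2.4472e-11 = 2.7077e-23 kg·m/s

Momentum is a vector; the scattered photon's direction makes angle θ = 136° with the incident direction. The magnitude of the vector change Δp⃗ = p⃗₀ − p⃗' is found from the law of cosines:
|Δp⃗|² = p₀² + p'² − 2p₀p'cos θ
|Δp⃗|² = (3.2641e-23)² + (2.7077e-23)² − 2·3.2641e-23·2.7077e-23·cos(136°)
|Δp⃗| = 5.5408e-23 kg·m/s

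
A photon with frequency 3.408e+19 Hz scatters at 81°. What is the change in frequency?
6.433e+18 Hz (decrease)

Convert frequency to wavelength (c = 299792458 m/s):
λ₀ = c/f₀ = 299792458/3.408e+19 = 8.7967271e-12 m = 8.7967 pm

Calculate Compton shift:
Δλ = λ_C(1 - cos(81°)) = 2.0468 pm

Final wavelength:
λ' = λ₀ + Δλ = 8.7967 + 2.0468 = 10.8435 pm

Final frequency:
f' = c/λ' = 299792458/1.0843479e-11 = 2.7647258e+19 Hz

Frequency shift (decrease):
Δf = f₀ - f' = 3.408e+19 - 2.7647258e+19 = 6.433e+18 Hz

(Intermediate values are shown rounded; full precision is carried through to the final answer.)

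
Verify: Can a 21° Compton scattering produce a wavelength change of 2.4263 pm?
No, inconsistent

Calculate the expected shift for θ = 21°:

Δλ_expected = λ_C(1 - cos(21°))
Δλ_expected = 2.4263 × (1 - cos(21°))
Δλ_expected = 2.4263 × 0.0664
Δλ_expected = 0.1612 pm

Given shift: 2.4263 pm
Expected shift: 0.1612 pm
Difference: 2.2652 pm

The values do not match. The given shift corresponds to θ ≈ 90.0°, not 21°.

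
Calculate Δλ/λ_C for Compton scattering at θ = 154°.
1.8988 λ_C

The Compton shift formula is:
Δλ = λ_C(1 - cos θ)

Dividing both sides by λ_C:
Δλ/λ_C = 1 - cos θ

For θ = 154°:
Δλ/λ_C = 1 - cos(154°)
Δλ/λ_C = 1 - -0.8988
Δλ/λ_C = 1.8988

This means the shift is 1.8988 × λ_C = 4.6071 pm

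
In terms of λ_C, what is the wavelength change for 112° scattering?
1.3746 λ_C

The Compton shift formula is:
Δλ = λ_C(1 - cos θ)

Dividing both sides by λ_C:
Δλ/λ_C = 1 - cos θ

For θ = 112°:
Δλ/λ_C = 1 - cos(112°)
Δλ/λ_C = 1 - -0.3746
Δλ/λ_C = 1.3746

This means the shift is 1.3746 × λ_C = 3.3352 pm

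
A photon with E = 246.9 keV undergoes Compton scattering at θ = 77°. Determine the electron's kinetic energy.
67.2686 keV

By energy conservation: K_e = E_initial - E_final

First find the scattered photon energy:
Initial wavelength: λ = hc/E = 5.0216 pm
Compton shift: Δλ = λ_C(1 - cos(77°)) = 1.8805 pm
Final wavelength: λ' = 5.0216 + 1.8805 = 6.9021 pm
Final photon energy: E' = hc/λ' = 179.6314 keV

Electron kinetic energy:
K_e = E - E' = 246.9000 - 179.6314 = 67.2686 keV

(Intermediate values are shown rounded; full precision is carried through to the final answer.)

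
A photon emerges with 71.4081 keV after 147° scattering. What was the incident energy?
96.1000 keV

Convert final energy to wavelength (hc ≈ 1239.842 keV·pm):
λ' = hc/E' = 1239.842 / 71.4081 = 17.3628 pm

Calculate the Compton shift:
Δλ = λ_C(1 - cos(147°))
Δλ = 2.4263 × (1 - cos(147°))
Δλ = 4.4612 pm

Initial wavelength:
λ = λ' - Δλ = 17.3628 - 4.4612 = 12.9016 pm

Initial energy:
E = hc/λ = 1239.842 / 12.9016 = 96.1000 keV

(Intermediate values are shown rounded; full precision is carried through to the final answer.)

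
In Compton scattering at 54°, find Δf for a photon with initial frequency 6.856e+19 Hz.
1.276e+19 Hz (decrease)

Convert frequency to wavelength (c = 299792458 m/s):
λ₀ = c/f₀ = 299792458/6.856e+19 = 4.3727021e-12 m = 4.3727 pm

Calculate Compton shift:
Δλ = λ_C(1 - cos(54°)) = 1.0002 pm

Final wavelength:
λ' = λ₀ + Δλ = 4.3727 + 1.0002 = 5.3729 pm

Final frequency:
f' = c/λ' = 299792458/5.3728630e-12 = 5.5797525e+19 Hz

Frequency shift (decrease):
Δf = f₀ - f' = 6.856e+19 - 5.5797525e+19 = 1.276e+19 Hz

(Intermediate values are shown rounded; full precision is carried through to the final answer.)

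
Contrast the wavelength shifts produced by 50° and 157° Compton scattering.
157° produces the larger shift by a factor of 5.376

Calculate both shifts using Δλ = λ_C(1 - cos θ):

For θ₁ = 50°:
Δλ₁ = 2.4263 × (1 - cos(50°))
Δλ₁ = 2.4263 × 0.3572
Δλ₁ = 0.8667 pm

For θ₂ = 157°:
Δλ₂ = 2.4263 × (1 - cos(157°))
Δλ₂ = 2.4263 × 1.9205
Δλ₂ = 4.6597 pm

The 157° angle produces the larger shift.
Ratio: 4.6597/0.8667 = 5.376

(Intermediate values are shown rounded; full precision is carried through to the final answer.)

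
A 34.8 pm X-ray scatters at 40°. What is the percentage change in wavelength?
1.6312%

Calculate the Compton shift:
Δλ = λ_C(1 - cos(40°))
Δλ = 2.4263 × (1 - cos(40°))
Δλ = 2.4263 × 0.2340
Δλ = 0.5676 pm

Percentage change:
(Δλ/λ₀) × 100 = (0.5676/34.8) × 100
= 1.6312%

(Intermediate values are shown rounded; full precision is carried through to the final answer.)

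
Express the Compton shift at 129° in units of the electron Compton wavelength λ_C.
1.6293 λ_C

The Compton shift formula is:
Δλ = λ_C(1 - cos θ)

Dividing both sides by λ_C:
Δλ/λ_C = 1 - cos θ

For θ = 129°:
Δλ/λ_C = 1 - cos(129°)
Δλ/λ_C = 1 - -0.6293
Δλ/λ_C = 1.6293

This means the shift is 1.6293 × λ_C = 3.9532 pm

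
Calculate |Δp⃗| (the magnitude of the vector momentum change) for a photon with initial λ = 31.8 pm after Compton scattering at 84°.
2.7011e-23 kg·m/s

Photon momentum magnitude is p = h/λ.

Initial momentum:
p₀ = h/λ = 6.6261e-34/3.1800e-11 = 2.0837e-23 kg·m/s

After scattering:
λ' = λ + Δλ = 31.8 + 2.1727 = 33.9727 pm
p' = h/λ' = 6.6261e-34/3.3973e-11 = 1.9504e-23 kg·m/s

Momentum is a vector; the scattered photon's direction makes angle θ = 84° with the incident direction. The magnitude of the vector change Δp⃗ = p⃗₀ − p⃗' is found from the law of cosines:
|Δp⃗|² = p₀² + p'² − 2p₀p'cos θ
|Δp⃗|² = (2.0837e-23)² + (1.9504e-23)² − 2·2.0837e-23·1.9504e-23·cos(84°)
|Δp⃗| = 2.7011e-23 kg·m/s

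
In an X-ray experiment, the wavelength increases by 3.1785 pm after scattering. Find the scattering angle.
108.06°

From the Compton formula Δλ = λ_C(1 - cos θ), we can solve for θ:

cos θ = 1 - Δλ/λ_C

Given:
- Δλ = 3.1785 pm
- λ_C = h/(m_e·c) ≈ 2.42631024 pm

cos θ = 1 - 3.1785/2.42631024
cos θ = 1 - 1.310014
cos θ = -0.310014

θ = arccos(-0.310014)
θ = 108.06°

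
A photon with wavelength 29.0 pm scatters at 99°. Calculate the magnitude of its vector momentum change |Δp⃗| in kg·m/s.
3.3241e-23 kg·m/s

Photon momentum magnitude is p = h/λ.

Initial momentum:
p₀ = h/λ = 6.6261e-34/2.9000e-11 = 2.2849e-23 kg·m/s

After scattering:
λ' = λ + Δλ = 29.0 + 2.8059 = 31.8059 pm
p' = h/λ' = 6.6261e-34/3.1806e-11 = 2.0833e-23 kg·m/s

Momentum is a vector; the scattered photon's direction makes angle θ = 99° with the incident direction. The magnitude of the vector change Δp⃗ = p⃗₀ − p⃗' is found from the law of cosines:
|Δp⃗|² = p₀² + p'² − 2p₀p'cos θ
|Δp⃗|² = (2.2849e-23)² + (2.0833e-23)² − 2·2.2849e-23·2.0833e-23·cos(99°)
|Δp⃗| = 3.3241e-23 kg·m/s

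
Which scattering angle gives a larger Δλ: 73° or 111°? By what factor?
111° produces the larger shift by a factor of 1.920

Calculate both shifts using Δλ = λ_C(1 - cos θ):

For θ₁ = 73°:
Δλ₁ = 2.4263 × (1 - cos(73°))
Δλ₁ = 2.4263 × 0.7076
Δλ₁ = 1.7169 pm

For θ₂ = 111°:
Δλ₂ = 2.4263 × (1 - cos(111°))
Δλ₂ = 2.4263 × 1.3584
Δλ₂ = 3.2958 pm

The 111° angle produces the larger shift.
Ratio: 3.2958/1.7169 = 1.920

(Intermediate values are shown rounded; full precision is carried through to the final answer.)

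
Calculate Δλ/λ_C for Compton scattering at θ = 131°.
1.6561 λ_C

The Compton shift formula is:
Δλ = λ_C(1 - cos θ)

Dividing both sides by λ_C:
Δλ/λ_C = 1 - cos θ

For θ = 131°:
Δλ/λ_C = 1 - cos(131°)
Δλ/λ_C = 1 - -0.6561
Δλ/λ_C = 1.6561

This means the shift is 1.6561 × λ_C = 4.0181 pm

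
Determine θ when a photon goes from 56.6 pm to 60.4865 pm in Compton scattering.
127.00°

First find the wavelength shift:
Δλ = λ' - λ = 60.4865 - 56.6 = 3.8865 pm

Using Δλ = λ_C(1 - cos θ), with λ_C = h/(m_e·c) ≈ 2.42631024 pm:
cos θ = 1 - Δλ/λ_C
cos θ = 1 - 3.8865/2.42631024
cos θ = -0.601815

θ = arccos(-0.601815)
θ = 127.00°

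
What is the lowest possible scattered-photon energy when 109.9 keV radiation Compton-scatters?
76.8457 keV (at θ = 180°)

The scattered photon has minimum energy when its wavelength is maximum, i.e., when the Compton shift Δλ = λ_C(1 − cos θ) is maximum. This occurs at θ = 180° (backscattering), giving Δλ_max = 2λ_C = 4.8526 pm.

Initial wavelength: λ₀ = hc/E₀ = 11.2815 pm
Maximum final wavelength: λ'_max = λ₀ + 2λ_C = 11.2815 + 4.8526 = 16.1342 pm
Minimum final energy: E'_min = hc/λ'_max = 76.8457 keV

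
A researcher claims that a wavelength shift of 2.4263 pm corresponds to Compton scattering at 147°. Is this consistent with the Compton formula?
No, inconsistent

Calculate the expected shift for θ = 147°:

Δλ_expected = λ_C(1 - cos(147°))
Δλ_expected = 2.4263 × (1 - cos(147°))
Δλ_expected = 2.4263 × 1.8387
Δλ_expected = 4.4612 pm

Given shift: 2.4263 pm
Expected shift: 4.4612 pm
Difference: 2.0349 pm

The values do not match. The given shift corresponds to θ ≈ 90.0°, not 147°.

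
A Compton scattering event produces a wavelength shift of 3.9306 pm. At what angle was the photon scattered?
128.32°

From the Compton formula Δλ = λ_C(1 - cos θ), we can solve for θ:

cos θ = 1 - Δλ/λ_C

Given:
- Δλ = 3.9306 pm
- λ_C = h/(m_e·c) ≈ 2.42631024 pm

cos θ = 1 - 3.9306/2.42631024
cos θ = 1 - 1.619991
cos θ = -0.619991

θ = arccos(-0.619991)
θ = 128.32°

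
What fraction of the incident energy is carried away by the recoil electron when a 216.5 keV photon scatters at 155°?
0.4468 (or 44.68%)

Calculate initial and final photon energies:

Initial: E₀ = 216.5 keV → λ₀ = 5.7268 pm
Compton shift: Δλ = 4.6253 pm
Final wavelength: λ' = 10.3520 pm
Final energy: E' = 119.7678 keV

Fractional energy loss:
(E₀ - E')/E₀ = (216.5000 - 119.7678)/216.5000
= 96.7322/216.5000
= 0.4468
= 44.68%

(Intermediate values are shown rounded; full precision is carried through to the final answer.)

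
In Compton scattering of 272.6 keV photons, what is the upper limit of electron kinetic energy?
140.7136 keV

Maximum energy transfer occurs at θ = 180° (backscattering).

Initial photon: E₀ = 272.6 keV → λ₀ = 4.5482 pm

Maximum Compton shift (at 180°):
Δλ_max = 2λ_C = 2 × 2.4263 = 4.8526 pm

Final wavelength:
λ' = 4.5482 + 4.8526 = 9.4008 pm

Minimum photon energy (maximum energy to electron):
E'_min = hc/λ' = 131.8864 keV

Maximum electron kinetic energy:
K_max = E₀ - E'_min = 272.6000 - 131.8864 = 140.7136 keV

(Intermediate values are shown rounded; full precision is carried through to the final answer.)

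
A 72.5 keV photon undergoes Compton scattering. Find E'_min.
56.4748 keV (at θ = 180°)

The scattered photon has minimum energy when its wavelength is maximum, i.e., when the Compton shift Δλ = λ_C(1 − cos θ) is maximum. This occurs at θ = 180° (backscattering), giving Δλ_max = 2λ_C = 4.8526 pm.

Initial wavelength: λ₀ = hc/E₀ = 17.1013 pm
Maximum final wavelength: λ'_max = λ₀ + 2λ_C = 17.1013 + 4.8526 = 21.9539 pm
Minimum final energy: E'_min = hc/λ'_max = 56.4748 keV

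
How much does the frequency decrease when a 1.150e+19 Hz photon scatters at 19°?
5.802e+16 Hz (decrease)

Convert frequency to wavelength (c = 299792458 m/s):
λ₀ = c/f₀ = 299792458/1.150e+19 = 2.6068909e-11 m = 26.0689 pm

Calculate Compton shift:
Δλ = λ_C(1 - cos(19°)) = 0.1322 pm

Final wavelength:
λ' = λ₀ + Δλ = 26.0689 + 0.1322 = 26.2011 pm

Final frequency:
f' = c/λ' = 299792458/2.6201098e-11 = 1.1441981e+19 Hz

Frequency shift (decrease):
Δf = f₀ - f' = 1.150e+19 - 1.1441981e+19 = 5.802e+16 Hz

(Intermediate values are shown rounded; full precision is carried through to the final answer.)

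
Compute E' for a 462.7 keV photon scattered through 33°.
403.7237 keV

First convert energy to wavelength:
λ = hc/E, with hc ≈ 1239.842 keV·pm (i.e. 1239.842 eV·nm)

For E = 462.7 keV = 462700 eV:
λ = 1239.842 keV·pm / 462.7 keV
λ = 2.6796 pm

Calculate the Compton shift:
Δλ = λ_C(1 - cos(33°)) = 2.4263 × 0.1613
Δλ = 0.3914 pm

Final wavelength:
λ' = 2.6796 + 0.3914 = 3.0710 pm

Final energy:
E' = hc/λ' = 1239.842 / 3.0710 = 403.7237 keV

(Intermediate values are shown rounded; full precision is carried through to the final answer.)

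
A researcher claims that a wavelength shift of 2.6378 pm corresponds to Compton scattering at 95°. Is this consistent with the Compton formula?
Yes, consistent

Calculate the expected shift for θ = 95°:

Δλ_expected = λ_C(1 - cos(95°))
Δλ_expected = 2.4263 × (1 - cos(95°))
Δλ_expected = 2.4263 × 1.0872
Δλ_expected = 2.6378 pm

Given shift: 2.6378 pm
Expected shift: 2.6378 pm
Difference: 0.0000 pm

The values match. This is consistent with Compton scattering at the stated angle.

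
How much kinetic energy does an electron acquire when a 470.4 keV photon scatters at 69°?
174.6726 keV

By energy conservation: K_e = E_initial - E_final

First find the scattered photon energy:
Initial wavelength: λ = hc/E = 2.6357 pm
Compton shift: Δλ = λ_C(1 - cos(69°)) = 1.5568 pm
Final wavelength: λ' = 2.6357 + 1.5568 = 4.1925 pm
Final photon energy: E' = hc/λ' = 295.7274 keV

Electron kinetic energy:
K_e = E - E' = 470.4000 - 295.7274 = 174.6726 keV

(Intermediate values are shown rounded; full precision is carried through to the final answer.)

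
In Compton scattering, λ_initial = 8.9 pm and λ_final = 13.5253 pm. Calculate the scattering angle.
155.00°

First find the wavelength shift:
Δλ = λ' - λ = 13.5253 - 8.9 = 4.6253 pm

Using Δλ = λ_C(1 - cos θ), with λ_C = h/(m_e·c) ≈ 2.42631024 pm:
cos θ = 1 - Δλ/λ_C
cos θ = 1 - 4.6253/2.42631024
cos θ = -0.906310

θ = arccos(-0.906310)
θ = 155.00°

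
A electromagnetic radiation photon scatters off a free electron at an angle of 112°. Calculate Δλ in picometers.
3.3352 pm

Using the Compton scattering formula:
Δλ = λ_C(1 - cos θ)

where λ_C = h/(m_e·c) ≈ 2.4263 pm is the Compton wavelength of an electron.

For θ = 112°:
cos(112°) = -0.3746
1 - cos(112°) = 1.3746

Δλ = 2.4263 × 1.3746
Δλ = 3.3352 pm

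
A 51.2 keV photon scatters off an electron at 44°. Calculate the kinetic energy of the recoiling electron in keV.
1.4004 keV

By energy conservation: K_e = E_initial - E_final

First find the scattered photon energy:
Initial wavelength: λ = hc/E = 24.2157 pm
Compton shift: Δλ = λ_C(1 - cos(44°)) = 0.6810 pm
Final wavelength: λ' = 24.2157 + 0.6810 = 24.8966 pm
Final photon energy: E' = hc/λ' = 49.7996 keV

Electron kinetic energy:
K_e = E - E' = 51.2000 - 49.7996 = 1.4004 keV

(Intermediate values are shown rounded; full precision is carried through to the final answer.)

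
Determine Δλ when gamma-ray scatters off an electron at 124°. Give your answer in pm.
3.7831 pm

Using the Compton scattering formula:
Δλ = λ_C(1 - cos θ)

where λ_C = h/(m_e·c) ≈ 2.4263 pm is the Compton wavelength of an electron.

For θ = 124°:
cos(124°) = -0.5592
1 - cos(124°) = 1.5592

Δλ = 2.4263 × 1.5592
Δλ = 3.7831 pm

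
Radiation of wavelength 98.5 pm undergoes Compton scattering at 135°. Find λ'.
102.6420 pm

Using the Compton formula: λ' = λ + λ_C(1 − cos θ)

For θ = 135°, cos θ = -√2/2 (exact) ≈ -0.7071, so:
1 − cos 135° = 1 − (-√2/2) ≈ 1.7071

Δλ = λ_C × 1.7071 = 2.4263 × 1.7071 = 4.1420 pm

λ' = 98.5 + 4.1420 = 102.6420 pm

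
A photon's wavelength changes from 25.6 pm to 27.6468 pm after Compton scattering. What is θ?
81.00°

First find the wavelength shift:
Δλ = λ' - λ = 27.6468 - 25.6 = 2.0468 pm

Using Δλ = λ_C(1 - cos θ), with λ_C = h/(m_e·c) ≈ 2.42631024 pm:
cos θ = 1 - Δλ/λ_C
cos θ = 1 - 2.0468/2.42631024
cos θ = 0.156415

θ = arccos(0.156415)
θ = 81.00°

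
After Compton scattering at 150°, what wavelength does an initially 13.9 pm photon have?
18.4276 pm

Using the Compton formula: λ' = λ + λ_C(1 − cos θ)

For θ = 150°, cos θ = -√3/2 (exact) ≈ -0.8660, so:
1 − cos 150° = 1 − (-√3/2) ≈ 1.8660

Δλ = λ_C × 1.8660 = 2.4263 × 1.8660 = 4.5276 pm

λ' = 13.9 + 4.5276 = 18.4276 pm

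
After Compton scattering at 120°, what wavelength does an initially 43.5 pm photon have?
47.1395 pm

Using the Compton formula: λ' = λ + λ_C(1 − cos θ)

For θ = 120°, cos θ = -1/2 (exact) = -0.5000, so:
1 − cos 120° = 1 − (-1/2) = 1.5000

Δλ = λ_C × 1.5000 = 2.4263 × 1.5000 = 3.6395 pm

λ' = 43.5 + 3.6395 = 47.1395 pm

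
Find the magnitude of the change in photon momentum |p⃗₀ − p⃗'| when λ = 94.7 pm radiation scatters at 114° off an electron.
1.1533e-23 kg·m/s

Photon momentum magnitude is p = h/λ.

Initial momentum:
p₀ = h/λ = 6.6261e-34/9.4700e-11 = 6.9969e-24 kg·m/s

After scattering:
λ' = λ + Δλ = 94.7 + 3.4132 = 98.1132 pm
p' = h/λ' = 6.6261e-34/9.8113e-11 = 6.7535e-24 kg·m/s

Momentum is a vector; the scattered photon's direction makes angle θ = 114° with the incident direction. The magnitude of the vector change Δp⃗ = p⃗₀ − p⃗' is found from the law of cosines:
|Δp⃗|² = p₀² + p'² − 2p₀p'cos θ
|Δp⃗|² = (6.9969e-24)² + (6.7535e-24)² − 2·6.9969e-24·6.7535e-24·cos(114°)
|Δp⃗| = 1.1533e-23 kg·m/s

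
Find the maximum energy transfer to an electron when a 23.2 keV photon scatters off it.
1.9313 keV

Maximum energy transfer occurs at θ = 180° (backscattering).

Initial photon: E₀ = 23.2 keV → λ₀ = 53.4415 pm

Maximum Compton shift (at 180°):
Δλ_max = 2λ_C = 2 × 2.4263 = 4.8526 pm

Final wavelength:
λ' = 53.4415 + 4.8526 = 58.2941 pm

Minimum photon energy (maximum energy to electron):
E'_min = hc/λ' = 21.2687 keV

Maximum electron kinetic energy:
K_max = E₀ - E'_min = 23.2000 - 21.2687 = 1.9313 keV

(Intermediate values are shown rounded; full precision is carried through to the final answer.)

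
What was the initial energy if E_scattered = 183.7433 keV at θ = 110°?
355.1001 keV

Convert final energy to wavelength (hc ≈ 1239.842 keV·pm):
λ' = hc/E' = 1239.842 / 183.7433 = 6.7477 pm

Calculate the Compton shift:
Δλ = λ_C(1 - cos(110°))
Δλ = 2.4263 × (1 - cos(110°))
Δλ = 3.2562 pm

Initial wavelength:
λ = λ' - Δλ = 6.7477 - 3.2562 = 3.4915 pm

Initial energy:
E = hc/λ = 1239.842 / 3.4915 = 355.1001 keV

(Intermediate values are shown rounded; full precision is carried through to the final answer.)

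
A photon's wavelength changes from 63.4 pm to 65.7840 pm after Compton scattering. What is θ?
89.00°

First find the wavelength shift:
Δλ = λ' - λ = 65.7840 - 63.4 = 2.3840 pm

Using Δλ = λ_C(1 - cos θ), with λ_C = h/(m_e·c) ≈ 2.42631024 pm:
cos θ = 1 - Δλ/λ_C
cos θ = 1 - 2.3840/2.42631024
cos θ = 0.017438

θ = arccos(0.017438)
θ = 89.00°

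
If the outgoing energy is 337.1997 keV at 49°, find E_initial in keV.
436.2001 keV

Convert final energy to wavelength (hc ≈ 1239.842 keV·pm):
λ' = hc/E' = 1239.842 / 337.1997 = 3.6769 pm

Calculate the Compton shift:
Δλ = λ_C(1 - cos(49°))
Δλ = 2.4263 × (1 - cos(49°))
Δλ = 0.8345 pm

Initial wavelength:
λ = λ' - Δλ = 3.6769 - 0.8345 = 2.8424 pm

Initial energy:
E = hc/λ = 1239.842 / 2.8424 = 436.2001 keV

(Intermediate values are shown rounded; full precision is carried through to the final answer.)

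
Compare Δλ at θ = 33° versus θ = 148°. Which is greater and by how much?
148° produces the larger shift by a factor of 11.455

Calculate both shifts using Δλ = λ_C(1 - cos θ):

For θ₁ = 33°:
Δλ₁ = 2.4263 × (1 - cos(33°))
Δλ₁ = 2.4263 × 0.1613
Δλ₁ = 0.3914 pm

For θ₂ = 148°:
Δλ₂ = 2.4263 × (1 - cos(148°))
Δλ₂ = 2.4263 × 1.8480
Δλ₂ = 4.4839 pm

The 148° angle produces the larger shift.
Ratio: 4.4839/0.3914 = 11.455

(Intermediate values are shown rounded; full precision is carried through to the final answer.)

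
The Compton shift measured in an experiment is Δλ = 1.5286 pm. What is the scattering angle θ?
68.29°

From the Compton formula Δλ = λ_C(1 - cos θ), we can solve for θ:

cos θ = 1 - Δλ/λ_C

Given:
- Δλ = 1.5286 pm
- λ_C = h/(m_e·c) ≈ 2.42631024 pm

cos θ = 1 - 1.5286/2.42631024
cos θ = 1 - 0.630010
cos θ = 0.369990

θ = arccos(0.369990)
θ = 68.29°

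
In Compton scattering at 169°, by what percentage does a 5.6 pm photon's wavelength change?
85.8579%

Calculate the Compton shift:
Δλ = λ_C(1 - cos(169°))
Δλ = 2.4263 × (1 - cos(169°))
Δλ = 2.4263 × 1.9816
Δλ = 4.8080 pm

Percentage change:
(Δλ/λ₀) × 100 = (4.8080/5.6) × 100
= 85.8579%

(Intermediate values are shown rounded; full precision is carried through to the final answer.)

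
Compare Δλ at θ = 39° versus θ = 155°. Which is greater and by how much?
155° produces the larger shift by a factor of 8.554

Calculate both shifts using Δλ = λ_C(1 - cos θ):

For θ₁ = 39°:
Δλ₁ = 2.4263 × (1 - cos(39°))
Δλ₁ = 2.4263 × 0.2229
Δλ₁ = 0.5407 pm

For θ₂ = 155°:
Δλ₂ = 2.4263 × (1 - cos(155°))
Δλ₂ = 2.4263 × 1.9063
Δλ₂ = 4.6253 pm

The 155° angle produces the larger shift.
Ratio: 4.6253/0.5407 = 8.554

(Intermediate values are shown rounded; full precision is carried through to the final answer.)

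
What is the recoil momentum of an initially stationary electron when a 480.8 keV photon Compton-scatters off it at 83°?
2.7751e-22 kg·m/s

The electron is initially at rest, so by conservation of momentum:
p⃗_e = p⃗₀ − p⃗'  (incident photon momentum minus scattered photon momentum)

Photon momentum magnitudes (p = h/λ = E/c):
λ₀ = hc/E₀ = 2.5787 pm → p₀ = h/λ₀ = 2.5695e-22 kg·m/s
Δλ = λ_C(1 − cos 83°) = 2.1306 pm
λ' = 4.7093 pm → p' = h/λ' = 1.4070e-22 kg·m/s

The scattered photon makes angle θ = 83° with the incident direction, so by the law of cosines:
|p⃗_e|² = p₀² + p'² − 2p₀p'cos θ
|p⃗_e|² = (2.5695e-22)² + (1.4070e-22)² − 2·2.5695e-22·1.4070e-22·cos(83°)
|p⃗_e| = 2.7751e-22 kg·m/s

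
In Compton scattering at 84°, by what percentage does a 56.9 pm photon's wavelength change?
3.8184%

Calculate the Compton shift:
Δλ = λ_C(1 - cos(84°))
Δλ = 2.4263 × (1 - cos(84°))
Δλ = 2.4263 × 0.8955
Δλ = 2.1727 pm

Percentage change:
(Δλ/λ₀) × 100 = (2.1727/56.9) × 100
= 3.8184%

(Intermediate values are shown rounded; full precision is carried through to the final answer.)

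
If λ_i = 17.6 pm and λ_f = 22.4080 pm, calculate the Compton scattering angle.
168.99°

First find the wavelength shift:
Δλ = λ' - λ = 22.4080 - 17.6 = 4.8080 pm

Using Δλ = λ_C(1 - cos θ), with λ_C = h/(m_e·c) ≈ 2.42631024 pm:
cos θ = 1 - Δλ/λ_C
cos θ = 1 - 4.8080/2.42631024
cos θ = -0.981610

θ = arccos(-0.981610)
θ = 168.99°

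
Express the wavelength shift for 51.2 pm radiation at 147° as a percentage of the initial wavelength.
8.7133%

Calculate the Compton shift:
Δλ = λ_C(1 - cos(147°))
Δλ = 2.4263 × (1 - cos(147°))
Δλ = 2.4263 × 1.8387
Δλ = 4.4612 pm

Percentage change:
(Δλ/λ₀) × 100 = (4.4612/51.2) × 100
= 8.7133%

(Intermediate values are shown rounded; full precision is carried through to the final answer.)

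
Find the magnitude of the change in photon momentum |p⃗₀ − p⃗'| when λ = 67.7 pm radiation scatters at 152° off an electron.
1.8394e-23 kg·m/s

Photon momentum magnitude is p = h/λ.

Initial momentum:
p₀ = h/λ = 6.6261e-34/6.7700e-11 = 9.7874e-24 kg·m/s

After scattering:
λ' = λ + Δλ = 67.7 + 4.5686 = 72.2686 pm
p' = h/λ' = 6.6261e-34/7.2269e-11 = 9.1687e-24 kg·m/s

Momentum is a vector; the scattered photon's direction makes angle θ = 152° with the incident direction. The magnitude of the vector change Δp⃗ = p⃗₀ − p⃗' is found from the law of cosines:
|Δp⃗|² = p₀² + p'² − 2p₀p'cos θ
|Δp⃗|² = (9.7874e-24)² + (9.1687e-24)² − 2·9.7874e-24·9.1687e-24·cos(152°)
|Δp⃗| = 1.8394e-23 kg·m/s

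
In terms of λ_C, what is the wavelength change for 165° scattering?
1.9659 λ_C

The Compton shift formula is:
Δλ = λ_C(1 - cos θ)

Dividing both sides by λ_C:
Δλ/λ_C = 1 - cos θ

For θ = 165°:
Δλ/λ_C = 1 - cos(165°)
Δλ/λ_C = 1 - -0.9659
Δλ/λ_C = 1.9659

This means the shift is 1.9659 × λ_C = 4.7699 pm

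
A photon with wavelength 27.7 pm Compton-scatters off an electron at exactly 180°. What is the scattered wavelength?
32.5526 pm

Using the Compton formula: λ' = λ + λ_C(1 − cos θ)

For θ = 180°, cos θ = -1 (exact) = -1.0000, so:
1 − cos 180° = 1 − (-1) = 2.0000

Δλ = λ_C × 2.0000 = 2.4263 × 2.0000 = 4.8526 pm

λ' = 27.7 + 4.8526 = 32.5526 pm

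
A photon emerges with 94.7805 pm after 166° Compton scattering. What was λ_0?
90.0000 pm

From λ' = λ + Δλ, we have λ = λ' - Δλ

First calculate the Compton shift:
Δλ = λ_C(1 - cos θ)
Δλ = 2.4263 × (1 - cos(166°))
Δλ = 2.4263 × 1.9703
Δλ = 4.7805 pm

Initial wavelength:
λ = λ' - Δλ
λ = 94.7805 - 4.7805
λ = 90.0000 pm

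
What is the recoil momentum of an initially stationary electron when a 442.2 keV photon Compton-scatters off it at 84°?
2.5884e-22 kg·m/s

The electron is initially at rest, so by conservation of momentum:
p⃗_e = p⃗₀ − p⃗'  (incident photon momentum minus scattered photon momentum)

Photon momentum magnitudes (p = h/λ = E/c):
λ₀ = hc/E₀ = 2.8038 pm → p₀ = h/λ₀ = 2.3632e-22 kg·m/s
Δλ = λ_C(1 − cos 84°) = 2.1727 pm
λ' = 4.9765 pm → p' = h/λ' = 1.3315e-22 kg·m/s

The scattered photon makes angle θ = 84° with the incident direction, so by the law of cosines:
|p⃗_e|² = p₀² + p'² − 2p₀p'cos θ
|p⃗_e|² = (2.3632e-22)² + (1.3315e-22)² − 2·2.3632e-22·1.3315e-22·cos(84°)
|p⃗_e| = 2.5884e-22 kg·m/s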